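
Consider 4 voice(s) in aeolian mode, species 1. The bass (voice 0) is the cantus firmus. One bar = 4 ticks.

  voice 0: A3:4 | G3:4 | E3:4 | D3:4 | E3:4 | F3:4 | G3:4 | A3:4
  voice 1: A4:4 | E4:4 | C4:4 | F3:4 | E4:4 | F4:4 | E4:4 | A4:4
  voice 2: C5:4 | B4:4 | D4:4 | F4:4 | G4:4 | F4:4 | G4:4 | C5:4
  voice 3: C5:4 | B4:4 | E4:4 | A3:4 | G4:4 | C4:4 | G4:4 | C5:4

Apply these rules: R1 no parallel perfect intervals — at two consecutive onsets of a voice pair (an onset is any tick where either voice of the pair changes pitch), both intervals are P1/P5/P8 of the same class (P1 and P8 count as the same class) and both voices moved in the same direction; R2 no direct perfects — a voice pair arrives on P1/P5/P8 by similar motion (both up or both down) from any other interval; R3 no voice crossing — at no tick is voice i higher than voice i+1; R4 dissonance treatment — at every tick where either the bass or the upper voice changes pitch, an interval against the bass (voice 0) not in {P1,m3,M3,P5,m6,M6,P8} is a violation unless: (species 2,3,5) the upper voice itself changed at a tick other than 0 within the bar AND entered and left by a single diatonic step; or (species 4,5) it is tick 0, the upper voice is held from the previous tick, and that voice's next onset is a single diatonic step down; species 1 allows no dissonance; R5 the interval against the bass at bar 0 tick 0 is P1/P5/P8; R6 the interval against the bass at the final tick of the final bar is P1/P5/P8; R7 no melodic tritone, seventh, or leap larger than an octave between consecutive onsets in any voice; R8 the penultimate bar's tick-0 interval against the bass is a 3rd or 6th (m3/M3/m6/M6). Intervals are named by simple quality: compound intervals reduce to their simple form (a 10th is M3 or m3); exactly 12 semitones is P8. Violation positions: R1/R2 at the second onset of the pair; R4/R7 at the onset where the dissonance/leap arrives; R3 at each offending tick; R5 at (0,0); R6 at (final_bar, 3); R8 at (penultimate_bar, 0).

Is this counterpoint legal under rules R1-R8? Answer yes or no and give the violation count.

No (30 violations)

bar 0: v0=A3 v1=A4 v2=C5 v3=C5 (m3)
bar 1: v0=G3 v1=E4 v2=B4 v3=B4 (M3)
bar 2: v0=E3 v1=C4 v2=D4 v3=E4 (P8)
bar 3: v0=D3 v1=F3 v2=F4 v3=A3 (P5)
bar 4: v0=E3 v1=E4 v2=G4 v3=G4 (m3)
bar 5: v0=F3 v1=F4 v2=F4 v3=C4 (P5)
bar 6: v0=G3 v1=E4 v2=G4 v3=G4 (P8)
bar 7: v0=A3 v1=A4 v2=C5 v3=C5 (m3)
  R5 @ bar0.0: opens on m3
  R5 @ bar0.0: opens on m3
  R1 @ bar1.0: C5/C5 P1 -> B4/B4 P1 similar
  R2 @ bar1.0: A4/C5 m3 -> E4/B4 P5 similar
  R2 @ bar1.0: A4/C5 m3 -> E4/B4 P5 similar
  R2 @ bar2.0: G3/B4 M3 -> E3/E4 P8 similar
  R4 @ bar2.0: E3/D4 m7 untreated
  R2 @ bar3.0: E3/E4 P8 -> D3/A3 P5 similar
  R3 @ bar3.0: F4 above A3
  R3 @ bar3.1: F4 above A3
  R3 @ bar3.2: F4 above A3
  R3 @ bar3.3: F4 above A3
  R2 @ bar4.0: D3/F3 m3 -> E3/E4 P8 similar
  R2 @ bar4.0: F4/A3 m6 -> G4/G4 P1 similar
  R7 @ bar4.0: F3->E4 leap 11st
  R7 @ bar4.0: A3->G4 leap 10st
  R1 @ bar5.0: E3/E4 P8 -> F3/F4 P8 similar
  R3 @ bar5.0: F4 above C4
  R3 @ bar5.1: F4 above C4
  R3 @ bar5.2: F4 above C4
  R3 @ bar5.3: F4 above C4
  R1 @ bar6.0: F3/F4 P8 -> G3/G4 P8 similar
  R2 @ bar6.0: F3/C4 P5 -> G3/G4 P8 similar
  R2 @ bar6.0: F4/C4 P4 -> G4/G4 P1 similar
  R8 @ bar6.0: penult P8 not 3rd/6th
  R8 @ bar6.0: penult P8 not 3rd/6th
  R1 @ bar7.0: G4/G4 P1 -> C5/C5 P1 similar
  R2 @ bar7.0: G3/E4 M6 -> A3/A4 P8 similar
  R6 @ bar7.3: closes on m3
  R6 @ bar7.3: closes on m3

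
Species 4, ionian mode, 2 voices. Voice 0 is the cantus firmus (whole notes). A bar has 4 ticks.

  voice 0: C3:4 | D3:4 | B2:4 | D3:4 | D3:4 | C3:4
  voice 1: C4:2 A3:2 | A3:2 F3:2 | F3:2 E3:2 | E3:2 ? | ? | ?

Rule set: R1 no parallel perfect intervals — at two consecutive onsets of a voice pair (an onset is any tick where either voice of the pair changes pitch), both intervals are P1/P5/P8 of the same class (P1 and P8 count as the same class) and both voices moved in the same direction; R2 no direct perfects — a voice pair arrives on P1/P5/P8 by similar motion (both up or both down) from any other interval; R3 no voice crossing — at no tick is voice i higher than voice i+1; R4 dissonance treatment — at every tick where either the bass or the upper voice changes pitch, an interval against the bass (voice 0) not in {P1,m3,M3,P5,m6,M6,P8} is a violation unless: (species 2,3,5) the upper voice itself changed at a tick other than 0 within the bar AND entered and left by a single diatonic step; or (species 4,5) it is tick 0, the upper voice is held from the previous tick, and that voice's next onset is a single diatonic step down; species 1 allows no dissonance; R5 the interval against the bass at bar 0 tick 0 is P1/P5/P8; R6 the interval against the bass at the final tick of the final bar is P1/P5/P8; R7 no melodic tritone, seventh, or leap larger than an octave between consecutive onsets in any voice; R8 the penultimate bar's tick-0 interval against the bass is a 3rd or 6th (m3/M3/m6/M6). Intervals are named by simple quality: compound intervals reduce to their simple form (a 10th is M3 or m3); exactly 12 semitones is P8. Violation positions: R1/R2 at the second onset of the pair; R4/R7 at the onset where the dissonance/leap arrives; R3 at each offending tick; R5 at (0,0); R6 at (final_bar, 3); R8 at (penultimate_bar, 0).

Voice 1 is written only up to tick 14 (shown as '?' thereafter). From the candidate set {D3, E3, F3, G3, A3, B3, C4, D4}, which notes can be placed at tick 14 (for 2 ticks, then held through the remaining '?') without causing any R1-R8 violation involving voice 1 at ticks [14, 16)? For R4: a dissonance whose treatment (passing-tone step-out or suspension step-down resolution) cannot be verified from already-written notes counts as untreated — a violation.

{A3, B3, D3, E3, F3}

D3: legal
E3: legal
F3: legal
G3: violates R4
A3: legal
B3: legal
C4: violates R4
D4: violates R7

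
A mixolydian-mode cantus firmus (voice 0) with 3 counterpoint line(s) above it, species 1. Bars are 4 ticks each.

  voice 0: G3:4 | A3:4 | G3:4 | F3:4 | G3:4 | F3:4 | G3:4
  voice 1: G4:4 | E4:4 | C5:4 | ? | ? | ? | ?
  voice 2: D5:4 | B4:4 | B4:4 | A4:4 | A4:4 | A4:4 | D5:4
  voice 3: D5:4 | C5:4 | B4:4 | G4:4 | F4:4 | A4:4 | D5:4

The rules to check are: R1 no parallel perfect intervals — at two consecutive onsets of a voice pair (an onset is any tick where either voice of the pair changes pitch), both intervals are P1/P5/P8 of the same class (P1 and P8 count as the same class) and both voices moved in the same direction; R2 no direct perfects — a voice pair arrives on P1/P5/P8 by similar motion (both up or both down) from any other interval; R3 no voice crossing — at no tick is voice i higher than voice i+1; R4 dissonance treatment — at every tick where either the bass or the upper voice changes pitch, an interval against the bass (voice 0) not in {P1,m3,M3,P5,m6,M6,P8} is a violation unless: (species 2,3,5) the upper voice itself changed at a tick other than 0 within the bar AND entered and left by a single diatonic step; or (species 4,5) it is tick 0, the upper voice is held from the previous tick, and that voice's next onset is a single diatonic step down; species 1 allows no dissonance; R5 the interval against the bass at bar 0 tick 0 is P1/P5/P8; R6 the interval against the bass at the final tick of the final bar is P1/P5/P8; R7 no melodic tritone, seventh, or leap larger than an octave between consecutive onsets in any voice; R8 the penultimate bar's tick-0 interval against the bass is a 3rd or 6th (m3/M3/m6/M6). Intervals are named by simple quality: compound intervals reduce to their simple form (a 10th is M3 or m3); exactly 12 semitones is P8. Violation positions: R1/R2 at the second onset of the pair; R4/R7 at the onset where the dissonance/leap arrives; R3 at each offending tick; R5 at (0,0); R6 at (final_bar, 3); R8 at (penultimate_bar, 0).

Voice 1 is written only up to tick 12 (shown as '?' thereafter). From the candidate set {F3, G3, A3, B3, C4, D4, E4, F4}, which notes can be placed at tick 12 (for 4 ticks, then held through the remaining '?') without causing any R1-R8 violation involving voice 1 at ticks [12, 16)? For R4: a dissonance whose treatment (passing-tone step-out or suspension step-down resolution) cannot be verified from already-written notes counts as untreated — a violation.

F3: violates R2,R7
G3: violates R2,R4,R7
A3: violates R2,R7
B3: violates R4,R7
C4: violates R2
D4: violates R2,R7
E4: violates R4
F4: violates R2

{}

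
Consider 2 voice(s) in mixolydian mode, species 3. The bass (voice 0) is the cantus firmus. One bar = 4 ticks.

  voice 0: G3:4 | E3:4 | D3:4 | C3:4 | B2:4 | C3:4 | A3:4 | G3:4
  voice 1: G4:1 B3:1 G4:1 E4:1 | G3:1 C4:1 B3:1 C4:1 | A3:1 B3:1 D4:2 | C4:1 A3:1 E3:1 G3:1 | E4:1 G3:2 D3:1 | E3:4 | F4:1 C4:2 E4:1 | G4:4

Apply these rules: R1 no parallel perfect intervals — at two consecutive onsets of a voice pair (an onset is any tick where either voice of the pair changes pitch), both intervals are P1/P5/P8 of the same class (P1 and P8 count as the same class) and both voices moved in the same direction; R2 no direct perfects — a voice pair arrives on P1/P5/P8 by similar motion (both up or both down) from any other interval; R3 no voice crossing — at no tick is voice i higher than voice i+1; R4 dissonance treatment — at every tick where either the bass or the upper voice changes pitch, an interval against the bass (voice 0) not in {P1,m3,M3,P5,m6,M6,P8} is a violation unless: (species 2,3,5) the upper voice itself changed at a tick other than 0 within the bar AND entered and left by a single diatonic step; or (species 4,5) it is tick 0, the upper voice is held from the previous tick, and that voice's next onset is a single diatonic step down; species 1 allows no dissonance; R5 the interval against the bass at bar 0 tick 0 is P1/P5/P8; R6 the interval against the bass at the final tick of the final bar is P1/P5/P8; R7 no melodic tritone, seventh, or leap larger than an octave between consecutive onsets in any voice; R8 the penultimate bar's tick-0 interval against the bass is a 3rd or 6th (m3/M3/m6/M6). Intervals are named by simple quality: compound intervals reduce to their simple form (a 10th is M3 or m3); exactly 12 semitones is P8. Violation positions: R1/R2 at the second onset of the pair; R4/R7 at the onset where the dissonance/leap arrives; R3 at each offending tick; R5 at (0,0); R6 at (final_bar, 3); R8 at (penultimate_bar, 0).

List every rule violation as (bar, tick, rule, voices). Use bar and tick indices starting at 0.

(2, 0, R2, (0, 1))
(3, 0, R1, (0, 1))
(4, 0, R4, (0, 1))
(6, 0, R7, (1,))

bar 0: v0=G3 v1=G4 downbeat P8
bar 1: v0=E3 v1=G3 downbeat m3
bar 2: v0=D3 v1=A3 downbeat P5
bar 3: v0=C3 v1=C4 downbeat P8
bar 4: v0=B2 v1=E4 downbeat P4
bar 5: v0=C3 v1=E3 downbeat M3
bar 6: v0=A3 v1=F4 downbeat m6
bar 7: v0=G3 v1=G4 downbeat P8
  -> R2 @ bar 2 tick 0 v(0, 1): E3/C4 m6 -> D3/A3 P5 similar
  -> R1 @ bar 3 tick 0 v(0, 1): D3/D4 P8 -> C3/C4 P8 similar
  -> R4 @ bar 4 tick 0 v(0, 1): B2/E4 P4 untreated
  -> R7 @ bar 6 tick 0 v(1,): E3->F4 leap 13st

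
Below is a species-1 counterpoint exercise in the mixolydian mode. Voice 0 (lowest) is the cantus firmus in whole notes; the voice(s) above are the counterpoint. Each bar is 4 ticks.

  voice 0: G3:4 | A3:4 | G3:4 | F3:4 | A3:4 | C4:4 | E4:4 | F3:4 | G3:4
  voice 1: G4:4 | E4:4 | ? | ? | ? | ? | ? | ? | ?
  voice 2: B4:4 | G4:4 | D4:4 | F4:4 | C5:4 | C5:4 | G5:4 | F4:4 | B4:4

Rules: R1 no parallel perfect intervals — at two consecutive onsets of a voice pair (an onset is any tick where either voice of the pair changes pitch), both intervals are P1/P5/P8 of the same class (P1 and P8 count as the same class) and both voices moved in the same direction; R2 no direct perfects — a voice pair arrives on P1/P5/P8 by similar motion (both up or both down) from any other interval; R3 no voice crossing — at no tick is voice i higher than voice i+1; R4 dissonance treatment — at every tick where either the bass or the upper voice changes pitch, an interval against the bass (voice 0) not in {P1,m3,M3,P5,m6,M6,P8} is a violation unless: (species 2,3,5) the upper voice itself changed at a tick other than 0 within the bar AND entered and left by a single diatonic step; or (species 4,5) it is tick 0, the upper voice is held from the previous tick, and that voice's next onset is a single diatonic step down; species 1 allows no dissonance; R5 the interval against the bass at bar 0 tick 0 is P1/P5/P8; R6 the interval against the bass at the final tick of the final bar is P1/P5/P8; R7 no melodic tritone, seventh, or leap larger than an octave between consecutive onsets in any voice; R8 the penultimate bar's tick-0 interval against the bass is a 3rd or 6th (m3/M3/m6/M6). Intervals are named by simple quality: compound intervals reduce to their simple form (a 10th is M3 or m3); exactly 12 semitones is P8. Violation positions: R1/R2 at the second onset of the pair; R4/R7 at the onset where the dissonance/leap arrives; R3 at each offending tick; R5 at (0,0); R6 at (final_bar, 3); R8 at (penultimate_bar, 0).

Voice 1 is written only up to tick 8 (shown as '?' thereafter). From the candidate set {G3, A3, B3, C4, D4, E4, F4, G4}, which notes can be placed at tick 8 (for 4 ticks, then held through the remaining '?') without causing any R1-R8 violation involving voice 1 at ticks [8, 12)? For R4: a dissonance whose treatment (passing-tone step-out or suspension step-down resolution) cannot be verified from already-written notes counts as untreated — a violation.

{B3}

G3: violates R2
A3: violates R4
B3: legal
C4: violates R4
D4: violates R1,R2
E4: violates R3
F4: violates R3,R4
G4: violates R3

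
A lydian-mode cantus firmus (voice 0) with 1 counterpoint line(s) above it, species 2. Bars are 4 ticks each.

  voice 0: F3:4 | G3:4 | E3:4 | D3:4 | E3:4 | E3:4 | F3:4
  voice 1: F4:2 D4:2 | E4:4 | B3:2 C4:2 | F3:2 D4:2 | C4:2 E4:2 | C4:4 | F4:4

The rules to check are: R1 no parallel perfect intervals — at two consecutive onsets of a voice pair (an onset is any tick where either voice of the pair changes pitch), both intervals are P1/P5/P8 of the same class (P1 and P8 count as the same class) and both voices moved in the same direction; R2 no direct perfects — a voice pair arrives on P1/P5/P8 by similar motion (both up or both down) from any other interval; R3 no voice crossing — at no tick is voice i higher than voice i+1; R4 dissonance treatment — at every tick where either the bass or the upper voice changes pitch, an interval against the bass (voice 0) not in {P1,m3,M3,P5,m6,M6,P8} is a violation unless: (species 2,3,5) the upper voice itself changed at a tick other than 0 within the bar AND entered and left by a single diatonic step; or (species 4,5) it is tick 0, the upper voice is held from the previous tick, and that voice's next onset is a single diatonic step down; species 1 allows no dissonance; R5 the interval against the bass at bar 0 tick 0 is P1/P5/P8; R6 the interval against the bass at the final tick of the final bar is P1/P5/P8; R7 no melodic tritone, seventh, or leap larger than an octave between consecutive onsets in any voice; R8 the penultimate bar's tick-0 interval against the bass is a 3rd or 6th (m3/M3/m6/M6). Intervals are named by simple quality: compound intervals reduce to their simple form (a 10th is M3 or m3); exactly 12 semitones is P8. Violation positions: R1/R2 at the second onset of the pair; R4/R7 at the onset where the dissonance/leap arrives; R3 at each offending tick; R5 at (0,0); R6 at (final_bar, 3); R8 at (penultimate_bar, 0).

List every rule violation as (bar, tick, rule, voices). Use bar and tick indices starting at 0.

bar 0: v0=F3 v1=F4 downbeat P8
bar 1: v0=G3 v1=E4 downbeat M6
bar 2: v0=E3 v1=B3 downbeat P5
bar 3: v0=D3 v1=F3 downbeat m3
bar 4: v0=E3 v1=C4 downbeat m6
bar 5: v0=E3 v1=C4 downbeat m6
bar 6: v0=F3 v1=F4 downbeat P8
  -> R2 @ bar 2 tick 0 v(0, 1): G3/E4 M6 -> E3/B3 P5 similar
  -> R2 @ bar 6 tick 0 v(0, 1): E3/C4 m6 -> F3/F4 P8 similar

(2, 0, R2, (0, 1))
(6, 0, R2, (0, 1))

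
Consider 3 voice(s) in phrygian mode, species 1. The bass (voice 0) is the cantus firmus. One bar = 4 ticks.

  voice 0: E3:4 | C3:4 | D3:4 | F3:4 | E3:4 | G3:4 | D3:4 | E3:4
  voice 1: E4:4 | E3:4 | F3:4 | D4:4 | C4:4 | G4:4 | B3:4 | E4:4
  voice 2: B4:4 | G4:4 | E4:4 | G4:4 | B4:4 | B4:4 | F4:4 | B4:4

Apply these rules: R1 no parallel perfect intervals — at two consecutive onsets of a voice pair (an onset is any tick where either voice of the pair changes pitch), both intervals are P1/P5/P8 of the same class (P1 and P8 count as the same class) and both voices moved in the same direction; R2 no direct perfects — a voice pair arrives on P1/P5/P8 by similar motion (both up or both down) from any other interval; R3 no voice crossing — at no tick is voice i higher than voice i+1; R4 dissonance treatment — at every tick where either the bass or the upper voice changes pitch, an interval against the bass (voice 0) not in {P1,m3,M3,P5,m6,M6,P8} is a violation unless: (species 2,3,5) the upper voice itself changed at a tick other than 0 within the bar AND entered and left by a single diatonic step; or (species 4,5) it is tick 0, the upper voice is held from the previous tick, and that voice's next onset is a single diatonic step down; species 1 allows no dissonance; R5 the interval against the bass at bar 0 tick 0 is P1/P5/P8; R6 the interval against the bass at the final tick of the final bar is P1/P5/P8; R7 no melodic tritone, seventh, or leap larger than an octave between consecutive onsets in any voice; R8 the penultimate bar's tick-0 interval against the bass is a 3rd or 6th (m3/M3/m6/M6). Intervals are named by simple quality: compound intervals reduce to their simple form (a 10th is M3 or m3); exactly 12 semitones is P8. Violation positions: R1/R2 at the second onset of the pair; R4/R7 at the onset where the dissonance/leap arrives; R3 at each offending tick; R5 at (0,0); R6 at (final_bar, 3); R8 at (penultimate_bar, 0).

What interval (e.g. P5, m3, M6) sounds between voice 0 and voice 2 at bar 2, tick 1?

M2

voice 0=D3 voice 2=E4 -> M2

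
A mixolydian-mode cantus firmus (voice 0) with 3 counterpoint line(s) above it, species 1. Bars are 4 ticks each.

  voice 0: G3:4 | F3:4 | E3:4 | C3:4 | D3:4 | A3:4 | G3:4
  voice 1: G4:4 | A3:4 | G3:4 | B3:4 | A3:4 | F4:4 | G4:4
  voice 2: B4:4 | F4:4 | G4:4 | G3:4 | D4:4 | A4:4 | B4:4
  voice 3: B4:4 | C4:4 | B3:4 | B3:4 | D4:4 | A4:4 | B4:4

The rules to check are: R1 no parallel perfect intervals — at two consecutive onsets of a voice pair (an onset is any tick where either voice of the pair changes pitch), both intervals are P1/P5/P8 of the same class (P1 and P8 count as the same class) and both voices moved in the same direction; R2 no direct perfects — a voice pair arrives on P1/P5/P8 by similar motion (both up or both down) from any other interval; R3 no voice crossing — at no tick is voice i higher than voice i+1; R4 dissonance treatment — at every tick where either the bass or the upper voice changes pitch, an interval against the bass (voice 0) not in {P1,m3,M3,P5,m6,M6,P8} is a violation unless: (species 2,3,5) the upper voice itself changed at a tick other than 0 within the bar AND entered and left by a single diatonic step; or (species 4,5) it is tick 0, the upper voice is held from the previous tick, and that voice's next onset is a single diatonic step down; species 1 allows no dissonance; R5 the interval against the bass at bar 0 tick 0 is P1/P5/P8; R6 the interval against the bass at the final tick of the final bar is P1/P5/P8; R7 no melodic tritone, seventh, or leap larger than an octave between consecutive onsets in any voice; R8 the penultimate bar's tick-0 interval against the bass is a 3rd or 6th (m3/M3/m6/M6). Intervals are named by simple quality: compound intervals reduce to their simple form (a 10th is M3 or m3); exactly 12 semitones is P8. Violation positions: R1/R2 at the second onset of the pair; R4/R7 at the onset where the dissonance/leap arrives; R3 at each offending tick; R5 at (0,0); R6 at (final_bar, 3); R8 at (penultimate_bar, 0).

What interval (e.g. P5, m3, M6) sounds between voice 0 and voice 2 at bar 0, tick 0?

M3

voice 0=G3 voice 2=B4 -> M3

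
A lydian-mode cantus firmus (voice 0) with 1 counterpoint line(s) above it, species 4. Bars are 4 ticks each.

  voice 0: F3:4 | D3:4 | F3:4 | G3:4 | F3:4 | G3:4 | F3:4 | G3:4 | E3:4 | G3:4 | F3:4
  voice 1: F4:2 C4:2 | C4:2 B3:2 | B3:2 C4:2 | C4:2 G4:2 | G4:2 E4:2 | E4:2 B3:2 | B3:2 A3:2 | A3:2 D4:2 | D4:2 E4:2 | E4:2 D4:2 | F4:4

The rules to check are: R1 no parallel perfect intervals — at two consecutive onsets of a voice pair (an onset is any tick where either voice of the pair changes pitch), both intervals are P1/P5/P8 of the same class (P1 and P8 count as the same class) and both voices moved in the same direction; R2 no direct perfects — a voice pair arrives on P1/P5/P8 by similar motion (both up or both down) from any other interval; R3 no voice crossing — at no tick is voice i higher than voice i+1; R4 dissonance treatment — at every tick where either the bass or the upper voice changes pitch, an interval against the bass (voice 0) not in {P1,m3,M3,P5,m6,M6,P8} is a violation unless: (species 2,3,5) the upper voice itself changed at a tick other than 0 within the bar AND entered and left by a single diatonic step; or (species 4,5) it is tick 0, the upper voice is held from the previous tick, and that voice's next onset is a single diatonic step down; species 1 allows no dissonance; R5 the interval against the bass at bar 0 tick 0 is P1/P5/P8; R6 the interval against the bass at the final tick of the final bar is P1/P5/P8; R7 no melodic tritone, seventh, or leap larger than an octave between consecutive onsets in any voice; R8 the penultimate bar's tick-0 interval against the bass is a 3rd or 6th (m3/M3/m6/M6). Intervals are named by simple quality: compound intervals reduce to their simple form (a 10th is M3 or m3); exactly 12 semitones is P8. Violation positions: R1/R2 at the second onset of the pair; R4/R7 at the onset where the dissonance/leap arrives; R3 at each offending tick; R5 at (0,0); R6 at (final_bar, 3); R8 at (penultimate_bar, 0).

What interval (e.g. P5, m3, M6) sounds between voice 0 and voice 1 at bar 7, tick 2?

P5

voice 0=G3 voice 1=D4 -> P5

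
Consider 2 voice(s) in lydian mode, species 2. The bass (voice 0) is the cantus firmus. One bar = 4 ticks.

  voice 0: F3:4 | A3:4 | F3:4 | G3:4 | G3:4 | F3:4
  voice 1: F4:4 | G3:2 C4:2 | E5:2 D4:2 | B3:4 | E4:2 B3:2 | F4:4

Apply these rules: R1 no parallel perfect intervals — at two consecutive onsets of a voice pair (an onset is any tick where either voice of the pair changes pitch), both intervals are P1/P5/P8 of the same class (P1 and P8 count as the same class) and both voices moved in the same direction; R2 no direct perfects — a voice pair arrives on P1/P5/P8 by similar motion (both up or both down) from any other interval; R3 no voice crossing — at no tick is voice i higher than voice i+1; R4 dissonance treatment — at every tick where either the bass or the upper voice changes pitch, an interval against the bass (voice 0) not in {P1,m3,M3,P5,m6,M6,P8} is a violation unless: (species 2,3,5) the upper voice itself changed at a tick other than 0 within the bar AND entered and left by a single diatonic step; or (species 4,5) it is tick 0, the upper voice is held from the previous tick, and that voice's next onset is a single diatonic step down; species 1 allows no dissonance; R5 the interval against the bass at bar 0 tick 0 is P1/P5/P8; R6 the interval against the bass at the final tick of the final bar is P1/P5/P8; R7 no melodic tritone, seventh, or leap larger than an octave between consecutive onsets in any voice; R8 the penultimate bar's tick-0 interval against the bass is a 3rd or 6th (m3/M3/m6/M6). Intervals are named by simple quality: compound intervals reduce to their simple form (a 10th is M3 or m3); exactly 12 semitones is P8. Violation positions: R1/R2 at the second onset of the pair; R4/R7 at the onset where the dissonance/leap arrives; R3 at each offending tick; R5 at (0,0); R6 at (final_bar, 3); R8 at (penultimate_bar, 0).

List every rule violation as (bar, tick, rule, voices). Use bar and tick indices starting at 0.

(1, 0, R3, (0, 1))
(1, 0, R4, (0, 1))
(1, 0, R7, (1,))
(1, 1, R3, (0, 1))
(2, 0, R4, (0, 1))
(2, 0, R7, (1,))
(2, 2, R7, (1,))
(5, 0, R7, (1,))

bar 0: v0=F3 v1=F4 downbeat P8
bar 1: v0=A3 v1=G3 downbeat M2
bar 2: v0=F3 v1=E5 downbeat M7
bar 3: v0=G3 v1=B3 downbeat M3
bar 4: v0=G3 v1=E4 downbeat M6
bar 5: v0=F3 v1=F4 downbeat P8
  -> R3 @ bar 1 tick 0 v(0, 1): A3 above G3
  -> R4 @ bar 1 tick 0 v(0, 1): A3/G3 M2 untreated
  -> R7 @ bar 1 tick 0 v(1,): F4->G3 leap 10st
  -> R3 @ bar 1 tick 1 v(0, 1): A3 above G3
  -> R4 @ bar 2 tick 0 v(0, 1): F3/E5 M7 untreated
  -> R7 @ bar 2 tick 0 v(1,): C4->E5 leap 16st
  -> R7 @ bar 2 tick 2 v(1,): E5->D4 leap 14st
  -> R7 @ bar 5 tick 0 v(1,): B3->F4 leap 6st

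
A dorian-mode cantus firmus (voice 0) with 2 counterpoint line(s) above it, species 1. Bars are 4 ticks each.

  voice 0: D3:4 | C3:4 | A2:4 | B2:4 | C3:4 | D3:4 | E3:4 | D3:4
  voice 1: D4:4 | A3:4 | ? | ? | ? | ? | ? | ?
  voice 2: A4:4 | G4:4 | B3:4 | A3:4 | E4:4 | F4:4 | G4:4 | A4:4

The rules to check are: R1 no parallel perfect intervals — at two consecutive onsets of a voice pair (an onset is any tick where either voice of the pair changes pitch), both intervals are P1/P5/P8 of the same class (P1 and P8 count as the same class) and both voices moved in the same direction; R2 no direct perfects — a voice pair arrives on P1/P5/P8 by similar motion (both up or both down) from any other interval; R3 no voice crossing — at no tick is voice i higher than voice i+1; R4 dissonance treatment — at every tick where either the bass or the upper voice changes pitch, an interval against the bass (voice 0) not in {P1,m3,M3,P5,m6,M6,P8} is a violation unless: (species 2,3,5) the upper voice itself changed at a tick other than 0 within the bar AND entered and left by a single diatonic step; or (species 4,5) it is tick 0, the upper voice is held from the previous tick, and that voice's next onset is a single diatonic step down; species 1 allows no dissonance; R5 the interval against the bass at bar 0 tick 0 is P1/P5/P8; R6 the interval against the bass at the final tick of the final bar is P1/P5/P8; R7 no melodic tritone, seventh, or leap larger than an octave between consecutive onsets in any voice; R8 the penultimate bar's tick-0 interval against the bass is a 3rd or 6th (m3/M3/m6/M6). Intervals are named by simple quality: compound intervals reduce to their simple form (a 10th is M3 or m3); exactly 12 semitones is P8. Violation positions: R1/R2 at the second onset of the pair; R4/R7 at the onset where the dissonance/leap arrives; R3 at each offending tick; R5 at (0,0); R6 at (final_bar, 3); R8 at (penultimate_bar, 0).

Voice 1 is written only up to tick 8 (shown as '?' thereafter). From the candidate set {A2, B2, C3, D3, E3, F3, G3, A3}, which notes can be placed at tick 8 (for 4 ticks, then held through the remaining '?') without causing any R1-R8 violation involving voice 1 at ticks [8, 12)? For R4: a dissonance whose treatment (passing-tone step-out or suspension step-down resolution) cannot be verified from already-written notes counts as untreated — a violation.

{A3, C3, F3}

A2: violates R2
B2: violates R2,R4,R7
C3: legal
D3: violates R4
E3: violates R2
F3: legal
G3: violates R4
A3: legal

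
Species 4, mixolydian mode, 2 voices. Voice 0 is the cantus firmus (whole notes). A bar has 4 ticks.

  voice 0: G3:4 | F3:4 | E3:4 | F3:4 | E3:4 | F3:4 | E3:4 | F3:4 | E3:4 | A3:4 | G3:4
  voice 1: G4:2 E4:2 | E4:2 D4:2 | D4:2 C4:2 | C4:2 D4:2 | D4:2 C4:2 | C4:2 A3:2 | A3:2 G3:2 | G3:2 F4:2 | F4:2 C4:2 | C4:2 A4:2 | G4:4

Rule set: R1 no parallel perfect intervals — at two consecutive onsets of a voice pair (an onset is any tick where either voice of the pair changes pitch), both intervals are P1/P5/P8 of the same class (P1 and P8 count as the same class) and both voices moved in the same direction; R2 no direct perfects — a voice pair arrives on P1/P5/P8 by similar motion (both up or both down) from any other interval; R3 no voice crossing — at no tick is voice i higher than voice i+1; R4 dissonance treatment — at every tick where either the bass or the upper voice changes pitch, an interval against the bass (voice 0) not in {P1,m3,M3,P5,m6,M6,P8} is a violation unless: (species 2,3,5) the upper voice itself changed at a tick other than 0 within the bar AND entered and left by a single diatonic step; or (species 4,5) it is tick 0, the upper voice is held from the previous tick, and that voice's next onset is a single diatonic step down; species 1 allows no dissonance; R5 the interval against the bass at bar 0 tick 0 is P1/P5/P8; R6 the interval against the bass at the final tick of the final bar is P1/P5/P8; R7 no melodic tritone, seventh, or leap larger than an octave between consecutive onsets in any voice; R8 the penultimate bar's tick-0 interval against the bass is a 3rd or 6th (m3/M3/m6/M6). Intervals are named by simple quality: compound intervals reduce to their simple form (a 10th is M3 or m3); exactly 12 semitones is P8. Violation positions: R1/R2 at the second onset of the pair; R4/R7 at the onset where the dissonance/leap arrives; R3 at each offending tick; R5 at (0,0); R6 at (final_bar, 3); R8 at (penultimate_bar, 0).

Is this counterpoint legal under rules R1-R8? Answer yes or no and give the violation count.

No (4 violations)

bar 0: v0=G3 v1=G4 (P8)
bar 1: v0=F3 v1=E4 (M7)
bar 2: v0=E3 v1=D4 (m7)
bar 3: v0=F3 v1=C4 (P5)
bar 4: v0=E3 v1=D4 (m7)
bar 5: v0=F3 v1=C4 (P5)
bar 6: v0=E3 v1=A3 (P4)
bar 7: v0=F3 v1=G3 (M2)
bar 8: v0=E3 v1=F4 (m2)
bar 9: v0=A3 v1=C4 (m3)
bar 10: v0=G3 v1=G4 (P8)
  R4 @ bar7.0: F3/G3 M2 untreated
  R7 @ bar7.2: G3->F4 leap 10st
  R4 @ bar8.0: E3/F4 m2 untreated
  R1 @ bar10.0: A3/A4 P8 -> G3/G4 P8 similar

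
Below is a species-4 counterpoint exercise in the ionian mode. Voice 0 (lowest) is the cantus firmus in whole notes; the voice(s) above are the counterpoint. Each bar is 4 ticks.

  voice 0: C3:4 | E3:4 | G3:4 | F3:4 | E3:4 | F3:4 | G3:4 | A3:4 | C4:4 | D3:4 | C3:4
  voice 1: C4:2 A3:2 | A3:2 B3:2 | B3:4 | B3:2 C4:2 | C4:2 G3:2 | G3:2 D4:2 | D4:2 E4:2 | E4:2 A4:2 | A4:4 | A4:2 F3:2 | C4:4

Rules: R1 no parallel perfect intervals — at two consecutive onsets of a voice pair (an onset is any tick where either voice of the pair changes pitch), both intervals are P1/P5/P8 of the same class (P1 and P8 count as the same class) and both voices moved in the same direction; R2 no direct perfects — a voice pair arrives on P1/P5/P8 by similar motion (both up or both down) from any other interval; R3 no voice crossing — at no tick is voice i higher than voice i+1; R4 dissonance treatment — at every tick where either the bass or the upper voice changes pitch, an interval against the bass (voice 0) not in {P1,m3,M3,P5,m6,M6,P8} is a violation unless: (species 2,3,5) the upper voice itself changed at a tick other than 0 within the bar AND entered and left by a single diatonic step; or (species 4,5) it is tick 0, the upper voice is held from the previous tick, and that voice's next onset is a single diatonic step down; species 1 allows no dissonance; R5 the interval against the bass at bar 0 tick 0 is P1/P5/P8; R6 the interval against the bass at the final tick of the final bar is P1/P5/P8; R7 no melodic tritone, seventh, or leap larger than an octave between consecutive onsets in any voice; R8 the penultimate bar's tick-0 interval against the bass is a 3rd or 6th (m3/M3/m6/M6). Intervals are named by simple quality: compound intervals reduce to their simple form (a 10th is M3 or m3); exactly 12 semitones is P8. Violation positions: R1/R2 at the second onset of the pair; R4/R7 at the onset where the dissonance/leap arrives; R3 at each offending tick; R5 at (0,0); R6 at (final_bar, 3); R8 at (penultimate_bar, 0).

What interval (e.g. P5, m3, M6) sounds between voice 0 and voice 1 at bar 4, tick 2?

m3

voice 0=E3 voice 1=G3 -> m3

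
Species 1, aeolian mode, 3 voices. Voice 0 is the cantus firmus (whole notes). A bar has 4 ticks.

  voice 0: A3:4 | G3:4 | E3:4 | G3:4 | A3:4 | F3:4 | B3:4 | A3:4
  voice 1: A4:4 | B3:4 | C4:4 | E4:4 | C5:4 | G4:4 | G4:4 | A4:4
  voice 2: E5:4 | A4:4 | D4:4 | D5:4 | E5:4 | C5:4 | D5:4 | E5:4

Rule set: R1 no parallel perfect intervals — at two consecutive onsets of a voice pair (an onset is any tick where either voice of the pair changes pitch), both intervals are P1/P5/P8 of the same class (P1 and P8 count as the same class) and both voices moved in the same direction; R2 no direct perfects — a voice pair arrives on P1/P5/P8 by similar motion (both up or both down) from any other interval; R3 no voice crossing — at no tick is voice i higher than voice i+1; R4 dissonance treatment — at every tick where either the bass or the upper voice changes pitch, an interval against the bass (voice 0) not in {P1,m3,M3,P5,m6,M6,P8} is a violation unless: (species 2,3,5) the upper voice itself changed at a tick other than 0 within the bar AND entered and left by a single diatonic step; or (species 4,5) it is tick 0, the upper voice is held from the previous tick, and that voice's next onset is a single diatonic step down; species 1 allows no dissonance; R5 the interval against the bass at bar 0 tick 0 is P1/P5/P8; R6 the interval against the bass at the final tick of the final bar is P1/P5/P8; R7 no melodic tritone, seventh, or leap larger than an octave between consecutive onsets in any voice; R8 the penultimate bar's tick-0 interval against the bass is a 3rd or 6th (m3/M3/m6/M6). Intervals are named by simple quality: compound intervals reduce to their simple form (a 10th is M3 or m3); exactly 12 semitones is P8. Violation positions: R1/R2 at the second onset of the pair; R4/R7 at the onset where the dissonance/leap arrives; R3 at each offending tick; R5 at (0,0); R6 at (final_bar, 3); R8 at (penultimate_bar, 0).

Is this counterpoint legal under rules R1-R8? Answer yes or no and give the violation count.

bar 0: v0=A3 v1=A4 v2=E5 (P5)
bar 1: v0=G3 v1=B3 v2=A4 (M2)
bar 2: v0=E3 v1=C4 v2=D4 (m7)
bar 3: v0=G3 v1=E4 v2=D5 (P5)
bar 4: v0=A3 v1=C5 v2=E5 (P5)
bar 5: v0=F3 v1=G4 v2=C5 (P5)
bar 6: v0=B3 v1=G4 v2=D5 (m3)
bar 7: v0=A3 v1=A4 v2=E5 (P5)
  R4 @ bar1.0: G3/A4 M2 untreated
  R7 @ bar1.0: A4->B3 leap 10st
  R4 @ bar2.0: E3/D4 m7 untreated
  R2 @ bar3.0: E3/D4 m7 -> G3/D5 P5 similar
  R1 @ bar4.0: G3/D5 P5 -> A3/E5 P5 similar
  R1 @ bar5.0: A3/E5 P5 -> F3/C5 P5 similar
  R4 @ bar5.0: F3/G4 M2 untreated
  R7 @ bar6.0: F3->B3 leap 6st
  R1 @ bar7.0: G4/D5 P5 -> A4/E5 P5 similar

No (9 violations)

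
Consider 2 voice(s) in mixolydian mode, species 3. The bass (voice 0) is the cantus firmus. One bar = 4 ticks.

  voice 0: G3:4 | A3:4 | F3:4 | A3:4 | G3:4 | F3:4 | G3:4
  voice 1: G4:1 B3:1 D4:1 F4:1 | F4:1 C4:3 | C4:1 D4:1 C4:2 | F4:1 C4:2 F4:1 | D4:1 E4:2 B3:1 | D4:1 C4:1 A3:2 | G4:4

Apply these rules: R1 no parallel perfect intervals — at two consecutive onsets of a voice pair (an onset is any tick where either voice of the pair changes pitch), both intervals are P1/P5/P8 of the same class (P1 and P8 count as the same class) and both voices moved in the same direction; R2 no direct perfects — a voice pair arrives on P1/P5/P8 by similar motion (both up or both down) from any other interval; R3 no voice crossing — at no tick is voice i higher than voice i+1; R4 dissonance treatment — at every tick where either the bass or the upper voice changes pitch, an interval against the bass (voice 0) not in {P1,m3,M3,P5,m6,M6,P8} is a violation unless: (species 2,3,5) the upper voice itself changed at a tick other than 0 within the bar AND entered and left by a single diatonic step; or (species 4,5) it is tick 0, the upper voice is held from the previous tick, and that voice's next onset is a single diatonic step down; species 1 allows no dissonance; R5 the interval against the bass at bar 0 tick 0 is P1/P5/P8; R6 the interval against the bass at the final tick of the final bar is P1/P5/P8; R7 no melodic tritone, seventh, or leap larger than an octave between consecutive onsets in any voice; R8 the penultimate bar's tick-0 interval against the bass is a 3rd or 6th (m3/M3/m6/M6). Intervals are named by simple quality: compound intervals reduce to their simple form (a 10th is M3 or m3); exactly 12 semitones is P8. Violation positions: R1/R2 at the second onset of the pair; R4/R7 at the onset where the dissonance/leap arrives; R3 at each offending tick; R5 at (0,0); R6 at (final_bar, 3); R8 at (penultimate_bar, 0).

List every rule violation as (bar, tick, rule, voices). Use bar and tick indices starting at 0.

bar 0: v0=G3 v1=G4 downbeat P8
bar 1: v0=A3 v1=F4 downbeat m6
bar 2: v0=F3 v1=C4 downbeat P5
bar 3: v0=A3 v1=F4 downbeat m6
bar 4: v0=G3 v1=D4 downbeat P5
bar 5: v0=F3 v1=D4 downbeat M6
bar 6: v0=G3 v1=G4 downbeat P8
  -> R4 @ bar 0 tick 3 v(0, 1): G3/F4 m7 untreated
  -> R2 @ bar 4 tick 0 v(0, 1): A3/F4 m6 -> G3/D4 P5 similar
  -> R2 @ bar 6 tick 0 v(0, 1): F3/A3 M3 -> G3/G4 P8 similar
  -> R7 @ bar 6 tick 0 v(1,): A3->G4 leap 10st

(0, 3, R4, (0, 1))
(4, 0, R2, (0, 1))
(6, 0, R2, (0, 1))
(6, 0, R7, (1,))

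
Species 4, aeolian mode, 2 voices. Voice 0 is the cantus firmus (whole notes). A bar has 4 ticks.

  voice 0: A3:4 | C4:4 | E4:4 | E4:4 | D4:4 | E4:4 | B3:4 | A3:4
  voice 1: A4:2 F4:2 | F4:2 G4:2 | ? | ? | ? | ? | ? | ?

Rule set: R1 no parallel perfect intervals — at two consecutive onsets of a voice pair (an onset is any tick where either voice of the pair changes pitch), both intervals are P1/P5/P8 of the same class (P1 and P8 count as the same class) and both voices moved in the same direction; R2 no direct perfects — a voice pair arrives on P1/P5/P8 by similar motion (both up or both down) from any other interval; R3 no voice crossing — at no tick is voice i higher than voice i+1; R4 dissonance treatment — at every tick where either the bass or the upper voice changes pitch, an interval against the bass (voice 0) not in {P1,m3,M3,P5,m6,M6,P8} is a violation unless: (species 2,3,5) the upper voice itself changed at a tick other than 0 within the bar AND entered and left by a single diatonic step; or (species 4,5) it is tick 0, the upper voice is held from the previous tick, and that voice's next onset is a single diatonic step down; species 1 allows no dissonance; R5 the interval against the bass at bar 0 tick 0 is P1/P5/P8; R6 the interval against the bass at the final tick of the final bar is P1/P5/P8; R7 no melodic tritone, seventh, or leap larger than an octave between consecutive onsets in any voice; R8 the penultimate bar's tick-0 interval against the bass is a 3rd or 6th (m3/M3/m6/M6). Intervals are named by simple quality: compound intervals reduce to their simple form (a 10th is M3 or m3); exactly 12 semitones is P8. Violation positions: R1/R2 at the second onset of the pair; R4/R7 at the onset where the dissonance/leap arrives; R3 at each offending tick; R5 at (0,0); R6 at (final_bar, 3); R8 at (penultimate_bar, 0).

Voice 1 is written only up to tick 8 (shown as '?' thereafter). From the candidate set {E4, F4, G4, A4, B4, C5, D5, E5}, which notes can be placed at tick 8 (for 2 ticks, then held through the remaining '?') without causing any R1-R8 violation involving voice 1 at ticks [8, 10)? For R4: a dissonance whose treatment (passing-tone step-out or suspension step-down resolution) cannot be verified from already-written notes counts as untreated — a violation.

{C5, E4, G4}

E4: legal
F4: violates R4
G4: legal
A4: violates R4
B4: violates R1
C5: legal
D5: violates R4
E5: violates R2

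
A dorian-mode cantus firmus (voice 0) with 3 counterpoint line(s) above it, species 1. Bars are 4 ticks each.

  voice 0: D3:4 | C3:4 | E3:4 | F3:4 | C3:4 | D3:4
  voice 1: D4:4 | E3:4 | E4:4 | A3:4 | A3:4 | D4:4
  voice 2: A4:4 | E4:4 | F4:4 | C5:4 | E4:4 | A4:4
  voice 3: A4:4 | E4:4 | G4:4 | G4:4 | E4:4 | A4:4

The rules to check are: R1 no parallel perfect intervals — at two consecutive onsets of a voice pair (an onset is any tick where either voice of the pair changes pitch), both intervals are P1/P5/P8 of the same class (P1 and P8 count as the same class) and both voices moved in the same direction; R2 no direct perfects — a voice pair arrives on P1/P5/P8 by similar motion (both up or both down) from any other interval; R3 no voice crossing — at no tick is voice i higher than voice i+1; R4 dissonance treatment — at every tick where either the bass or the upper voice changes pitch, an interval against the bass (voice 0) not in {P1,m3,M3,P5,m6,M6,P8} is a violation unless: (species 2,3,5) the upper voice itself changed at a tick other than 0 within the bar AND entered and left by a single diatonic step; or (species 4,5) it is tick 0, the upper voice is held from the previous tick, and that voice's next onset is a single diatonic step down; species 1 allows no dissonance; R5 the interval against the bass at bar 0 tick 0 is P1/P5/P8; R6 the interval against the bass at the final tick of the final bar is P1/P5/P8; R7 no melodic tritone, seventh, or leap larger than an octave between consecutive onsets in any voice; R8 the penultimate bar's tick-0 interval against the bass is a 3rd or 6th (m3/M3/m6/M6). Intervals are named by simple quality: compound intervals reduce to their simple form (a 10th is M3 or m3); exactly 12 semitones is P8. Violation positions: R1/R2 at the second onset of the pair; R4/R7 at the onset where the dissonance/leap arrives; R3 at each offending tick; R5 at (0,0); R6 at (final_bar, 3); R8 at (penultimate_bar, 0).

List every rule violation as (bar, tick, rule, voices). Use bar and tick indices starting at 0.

(1, 0, R1, (2, 3))
(1, 0, R2, (1, 2))
(1, 0, R2, (1, 3))
(1, 0, R7, (1,))
(2, 0, R2, (0, 1))
(2, 0, R4, (0, 2))
(3, 0, R2, (0, 2))
(3, 0, R3, (2, 3))
(3, 0, R4, (0, 3))
(3, 1, R3, (2, 3))
(3, 2, R3, (2, 3))
(3, 3, R3, (2, 3))
(4, 0, R2, (2, 3))
(5, 0, R1, (1, 2))
(5, 0, R1, (1, 3))
(5, 0, R1, (2, 3))
(5, 0, R2, (0, 1))
(5, 0, R2, (0, 2))
(5, 0, R2, (0, 3))

bar 0: v0=D3 v1=D4 v2=A4 v3=A4 downbeat P5
bar 1: v0=C3 v1=E3 v2=E4 v3=E4 downbeat M3
bar 2: v0=E3 v1=E4 v2=F4 v3=G4 downbeat m3
bar 3: v0=F3 v1=A3 v2=C5 v3=G4 downbeat M2
bar 4: v0=C3 v1=A3 v2=E4 v3=E4 downbeat M3
bar 5: v0=D3 v1=D4 v2=A4 v3=A4 downbeat P5
  -> R1 @ bar 1 tick 0 v(2, 3): A4/A4 P1 -> E4/E4 P1 similar
  -> R2 @ bar 1 tick 0 v(1, 2): D4/A4 P5 -> E3/E4 P8 similar
  -> R2 @ bar 1 tick 0 v(1, 3): D4/A4 P5 -> E3/E4 P8 similar
  -> R7 @ bar 1 tick 0 v(1,): D4->E3 leap 10st
  -> R2 @ bar 2 tick 0 v(0, 1): C3/E3 M3 -> E3/E4 P8 similar
  -> R4 @ bar 2 tick 0 v(0, 2): E3/F4 m2 untreated
  -> R2 @ bar 3 tick 0 v(0, 2): E3/F4 m2 -> F3/C5 P5 similar
  -> R3 @ bar 3 tick 0 v(2, 3): C5 above G4
  -> R4 @ bar 3 tick 0 v(0, 3): F3/G4 M2 untreated
  -> R3 @ bar 3 tick 1 v(2, 3): C5 above G4
  -> R3 @ bar 3 tick 2 v(2, 3): C5 above G4
  -> R3 @ bar 3 tick 3 v(2, 3): C5 above G4
  -> R2 @ bar 4 tick 0 v(2, 3): C5/G4 P4 -> E4/E4 P1 similar
  -> R1 @ bar 5 tick 0 v(1, 2): A3/E4 P5 -> D4/A4 P5 similar
  -> R1 @ bar 5 tick 0 v(1, 3): A3/E4 P5 -> D4/A4 P5 similar
  -> R1 @ bar 5 tick 0 v(2, 3): E4/E4 P1 -> A4/A4 P1 similar
  -> R2 @ bar 5 tick 0 v(0, 1): C3/A3 M6 -> D3/D4 P8 similar
  -> R2 @ bar 5 tick 0 v(0, 2): C3/E4 M3 -> D3/A4 P5 similar
  -> R2 @ bar 5 tick 0 v(0, 3): C3/E4 M3 -> D3/A4 P5 similar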